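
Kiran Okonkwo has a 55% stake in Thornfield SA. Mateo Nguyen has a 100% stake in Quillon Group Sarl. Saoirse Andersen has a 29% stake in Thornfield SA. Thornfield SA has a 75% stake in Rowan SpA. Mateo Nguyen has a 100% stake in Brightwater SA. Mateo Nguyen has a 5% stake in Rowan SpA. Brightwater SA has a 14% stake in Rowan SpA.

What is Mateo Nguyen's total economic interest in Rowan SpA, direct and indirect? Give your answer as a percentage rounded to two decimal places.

Mateo reaches Rowan along 2 paths.
Direct stake: 5% = 5%.
Via Brightwater: 100% × 14% = 14%.
Total: 5% + 14% = 19%.
Rounded: 19.00%.

19.00%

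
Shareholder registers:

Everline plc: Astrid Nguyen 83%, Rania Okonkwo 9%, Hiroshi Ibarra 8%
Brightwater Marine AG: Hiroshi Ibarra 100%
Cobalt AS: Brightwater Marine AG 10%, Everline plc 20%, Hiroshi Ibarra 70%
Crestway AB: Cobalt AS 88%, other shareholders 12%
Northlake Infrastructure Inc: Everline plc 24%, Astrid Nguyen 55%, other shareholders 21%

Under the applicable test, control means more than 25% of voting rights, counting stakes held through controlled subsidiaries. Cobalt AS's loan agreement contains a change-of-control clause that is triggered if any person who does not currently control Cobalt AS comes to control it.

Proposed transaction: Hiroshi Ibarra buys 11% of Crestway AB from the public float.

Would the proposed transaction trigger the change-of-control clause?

No

The purchase changes only Hiroshi's holdings, so Hiroshi is the only person who could newly come to control Cobalt.
Hiroshi holds 100% of Brightwater, so Hiroshi controls Brightwater.
Brightwater and Hiroshi together hold 10% + 70% = 80% of Cobalt, so Hiroshi controls Cobalt.
So Hiroshi already controls Cobalt before the transaction.
After the purchase, Hiroshi holds 11% of Crestway directly.
Hiroshi controlled Cobalt already, so this is not a new person acquiring control; every other person's position is unchanged or reduced.
No new person acquires control, so the clause is not triggered.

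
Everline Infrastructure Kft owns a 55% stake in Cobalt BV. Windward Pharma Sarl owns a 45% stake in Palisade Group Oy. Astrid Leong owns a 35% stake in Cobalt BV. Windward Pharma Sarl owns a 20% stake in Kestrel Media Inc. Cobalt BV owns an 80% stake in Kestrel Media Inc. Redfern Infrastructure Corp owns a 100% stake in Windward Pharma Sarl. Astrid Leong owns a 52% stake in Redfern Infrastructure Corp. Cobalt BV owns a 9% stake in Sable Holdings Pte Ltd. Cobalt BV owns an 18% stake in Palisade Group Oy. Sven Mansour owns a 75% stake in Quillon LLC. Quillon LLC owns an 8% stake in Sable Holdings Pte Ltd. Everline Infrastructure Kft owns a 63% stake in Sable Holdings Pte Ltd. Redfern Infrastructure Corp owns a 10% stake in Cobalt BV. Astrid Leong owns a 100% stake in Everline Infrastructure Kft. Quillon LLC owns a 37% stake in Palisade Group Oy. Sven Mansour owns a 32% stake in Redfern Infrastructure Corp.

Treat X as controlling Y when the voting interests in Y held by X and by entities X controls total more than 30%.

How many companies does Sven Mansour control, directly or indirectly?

Sven holds 32% of Redfern, so Sven controls Redfern.
Redfern holds 100% of Windward, so Sven controls Windward.
Sven holds 75% of Quillon, so Sven controls Quillon.
Windward and Quillon together hold 45% + 37% = 82% of Palisade, so Sven controls Palisade.
No other company's threshold is met.
Sven controls 4 companies.

4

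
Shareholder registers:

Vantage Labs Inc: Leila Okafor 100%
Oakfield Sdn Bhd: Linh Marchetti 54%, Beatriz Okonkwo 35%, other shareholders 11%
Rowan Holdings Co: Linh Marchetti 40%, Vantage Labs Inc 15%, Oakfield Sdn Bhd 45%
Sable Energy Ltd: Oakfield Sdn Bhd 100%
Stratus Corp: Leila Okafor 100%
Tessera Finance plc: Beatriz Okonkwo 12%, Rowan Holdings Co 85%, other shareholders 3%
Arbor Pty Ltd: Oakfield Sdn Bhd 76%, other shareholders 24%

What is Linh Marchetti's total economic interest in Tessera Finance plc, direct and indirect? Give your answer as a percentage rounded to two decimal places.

Linh reaches Tessera along 2 paths.
Via Rowan: 40% × 85% = 34%.
Via Oakfield → Rowan: 54% × 45% × 85% = 20.655%.
Total: 34% + 20.655% = 54.655%.
Rounded: 54.66%.

54.66%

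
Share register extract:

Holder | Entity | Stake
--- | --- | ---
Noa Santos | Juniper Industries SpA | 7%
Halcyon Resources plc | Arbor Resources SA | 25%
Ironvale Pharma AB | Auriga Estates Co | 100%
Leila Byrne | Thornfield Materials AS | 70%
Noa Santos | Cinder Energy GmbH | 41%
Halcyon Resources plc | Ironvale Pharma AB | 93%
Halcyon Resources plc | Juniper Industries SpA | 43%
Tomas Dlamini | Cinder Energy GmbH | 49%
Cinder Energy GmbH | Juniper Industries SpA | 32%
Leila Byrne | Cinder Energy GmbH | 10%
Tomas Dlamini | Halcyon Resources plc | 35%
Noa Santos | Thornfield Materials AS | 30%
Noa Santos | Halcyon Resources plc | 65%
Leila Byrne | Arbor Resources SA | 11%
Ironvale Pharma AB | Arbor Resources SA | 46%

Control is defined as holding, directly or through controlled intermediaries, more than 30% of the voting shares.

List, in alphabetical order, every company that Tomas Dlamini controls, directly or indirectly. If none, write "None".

Tomas holds 35% of Halcyon, so Tomas controls Halcyon.
Tomas holds 49% of Cinder, so Tomas controls Cinder.
Halcyon holds 93% of Ironvale, so Tomas controls Ironvale.
Ironvale and Halcyon together hold 46% + 25% = 71% of Arbor, so Tomas controls Arbor.
Halcyon and Cinder together hold 43% + 32% = 75% of Juniper, so Tomas controls Juniper.
Ironvale holds 100% of Auriga, so Tomas controls Auriga.
No other company's threshold is met.

Arbor Resources SA, Auriga Estates Co, Cinder Energy GmbH, Halcyon Resources plc, Ironvale Pharma AB, Juniper Industries SpA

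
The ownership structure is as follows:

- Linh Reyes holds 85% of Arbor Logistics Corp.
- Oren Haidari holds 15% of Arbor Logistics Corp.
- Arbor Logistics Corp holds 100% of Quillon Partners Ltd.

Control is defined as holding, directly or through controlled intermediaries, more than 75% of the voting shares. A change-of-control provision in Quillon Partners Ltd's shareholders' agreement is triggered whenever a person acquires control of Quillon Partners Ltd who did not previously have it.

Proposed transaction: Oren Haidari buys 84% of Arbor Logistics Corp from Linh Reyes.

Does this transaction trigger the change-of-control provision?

Yes

The purchase adds only to Oren's holdings (Linh's stake shrinks), so Oren is the only person who could newly come to control Quillon.
Oren's largest direct stake is 15% in Arbor, which does not meet the threshold, so Oren controls no company.
Neither Oren nor any entity Oren controls holds any voting interest in Quillon.
So before the transaction, Oren does not control Quillon.
After the purchase, Oren's direct stake in Arbor rises to 15% + 84% = 99%, and Linh's stake falls to 1%.
Oren holds 99% of Arbor, so Oren controls Arbor.
Arbor holds 100% of Quillon, so Oren controls Quillon.
Oren did not control Quillon before and does after, so the clause is triggered.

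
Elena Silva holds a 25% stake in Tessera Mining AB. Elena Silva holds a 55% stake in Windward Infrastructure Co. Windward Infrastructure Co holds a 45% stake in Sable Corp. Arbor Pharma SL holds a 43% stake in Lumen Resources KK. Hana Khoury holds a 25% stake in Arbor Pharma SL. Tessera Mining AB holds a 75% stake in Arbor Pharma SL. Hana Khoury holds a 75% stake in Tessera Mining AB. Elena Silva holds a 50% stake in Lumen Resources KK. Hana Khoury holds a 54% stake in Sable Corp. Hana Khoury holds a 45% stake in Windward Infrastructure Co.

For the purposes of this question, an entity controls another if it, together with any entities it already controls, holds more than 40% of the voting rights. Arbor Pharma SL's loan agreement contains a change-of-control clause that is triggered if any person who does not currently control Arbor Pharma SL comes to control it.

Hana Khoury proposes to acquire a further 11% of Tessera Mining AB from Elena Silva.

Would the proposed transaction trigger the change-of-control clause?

The purchase adds only to Hana's holdings (Elena's stake shrinks), so Hana is the only person who could newly come to control Arbor.
Hana holds 75% of Tessera, so Hana controls Tessera.
Tessera and Hana together hold 75% + 25% = 100% of Arbor, so Hana controls Arbor.
So Hana already controls Arbor before the transaction.
After the purchase, Hana's direct stake in Tessera rises to 75% + 11% = 86%, and Elena's stake falls to 14%.
Hana controlled Arbor already, so this is not a new person acquiring control; every other person's position is unchanged or reduced.
No new person acquires control, so the clause is not triggered.

No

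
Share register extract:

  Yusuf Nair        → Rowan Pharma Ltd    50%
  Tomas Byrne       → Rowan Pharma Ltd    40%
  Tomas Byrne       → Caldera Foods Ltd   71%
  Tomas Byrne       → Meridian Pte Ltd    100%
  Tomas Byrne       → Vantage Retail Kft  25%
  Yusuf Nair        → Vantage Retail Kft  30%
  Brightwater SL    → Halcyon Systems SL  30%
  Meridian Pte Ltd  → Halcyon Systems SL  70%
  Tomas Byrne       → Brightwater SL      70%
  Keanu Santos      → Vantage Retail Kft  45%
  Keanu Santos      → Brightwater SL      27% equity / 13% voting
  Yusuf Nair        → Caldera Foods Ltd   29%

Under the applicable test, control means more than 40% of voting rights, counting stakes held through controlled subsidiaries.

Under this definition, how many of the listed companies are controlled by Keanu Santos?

Keanu holds 45% of Vantage, so Keanu controls Vantage.
No other company's threshold is met.
Keanu controls 1 company.

1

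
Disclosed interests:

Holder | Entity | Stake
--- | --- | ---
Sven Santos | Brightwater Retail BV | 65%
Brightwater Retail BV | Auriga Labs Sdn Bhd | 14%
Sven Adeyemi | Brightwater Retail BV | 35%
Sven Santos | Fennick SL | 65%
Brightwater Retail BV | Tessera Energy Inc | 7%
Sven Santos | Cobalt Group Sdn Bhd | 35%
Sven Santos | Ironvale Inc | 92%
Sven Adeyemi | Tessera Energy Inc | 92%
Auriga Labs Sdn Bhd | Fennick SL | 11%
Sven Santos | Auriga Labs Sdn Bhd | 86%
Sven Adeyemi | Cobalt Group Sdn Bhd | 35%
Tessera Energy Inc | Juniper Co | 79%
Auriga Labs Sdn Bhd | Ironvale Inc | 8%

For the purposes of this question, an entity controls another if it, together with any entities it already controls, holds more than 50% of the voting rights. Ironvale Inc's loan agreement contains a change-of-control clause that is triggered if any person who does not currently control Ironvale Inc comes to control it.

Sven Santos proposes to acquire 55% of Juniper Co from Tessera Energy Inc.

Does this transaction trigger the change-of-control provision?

The purchase adds only to Sven Santos's holdings (Tessera's stake shrinks), so Sven Santos is the only person who could newly come to control Ironvale.
Sven Santos holds 65% of Brightwater, so Sven Santos controls Brightwater.
Sven Santos and Brightwater together hold 86% + 14% = 100% of Auriga, so Sven Santos controls Auriga.
Sven Santos and Auriga together hold 92% + 8% = 100% of Ironvale, so Sven Santos controls Ironvale.
So Sven Santos already controls Ironvale before the transaction.
After the purchase, Sven Santos holds 55% of Juniper directly, and Tessera's stake falls to 24%.
Sven Santos controlled Ironvale already, so this is not a new person acquiring control; every other person's position is unchanged or reduced.
No new person acquires control, so the clause is not triggered.

No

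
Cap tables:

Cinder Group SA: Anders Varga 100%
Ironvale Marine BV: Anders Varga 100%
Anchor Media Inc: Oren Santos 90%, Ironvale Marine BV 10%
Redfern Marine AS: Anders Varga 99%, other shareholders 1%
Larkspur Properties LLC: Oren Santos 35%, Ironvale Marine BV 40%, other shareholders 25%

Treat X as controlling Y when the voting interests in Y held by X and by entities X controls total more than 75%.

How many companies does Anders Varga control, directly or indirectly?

3

Anders holds 100% of Cinder, so Anders controls Cinder.
Anders holds 100% of Ironvale, so Anders controls Ironvale.
Anders holds 99% of Redfern, so Anders controls Redfern.
No other company's threshold is met.
Anders controls 3 companies.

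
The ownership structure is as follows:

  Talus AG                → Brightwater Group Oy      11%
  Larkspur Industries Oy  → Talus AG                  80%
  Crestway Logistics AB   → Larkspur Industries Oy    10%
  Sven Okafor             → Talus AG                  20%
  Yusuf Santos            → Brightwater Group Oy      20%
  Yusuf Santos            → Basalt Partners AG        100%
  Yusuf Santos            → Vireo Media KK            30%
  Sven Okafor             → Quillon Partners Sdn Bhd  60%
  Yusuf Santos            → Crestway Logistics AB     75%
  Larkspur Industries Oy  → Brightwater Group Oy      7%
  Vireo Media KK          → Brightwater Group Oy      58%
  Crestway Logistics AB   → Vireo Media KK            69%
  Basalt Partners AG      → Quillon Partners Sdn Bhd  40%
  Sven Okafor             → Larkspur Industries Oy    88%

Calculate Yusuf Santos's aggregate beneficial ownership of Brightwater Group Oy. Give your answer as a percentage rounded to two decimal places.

68.60%

Yusuf reaches Brightwater along 5 paths.
Via Crestway → Vireo: 75% × 69% × 58% = 30.015%.
Via Vireo: 30% × 58% = 17.4%.
Via Crestway → Larkspur: 75% × 10% × 7% = 0.525%.
Direct stake: 20% = 20%.
Via Crestway → Larkspur → Talus: 75% × 10% × 80% × 11% = 0.66%.
Total: 30.015% + 17.4% + 0.525% + 20% + 0.66% = 68.6%.
Rounded: 68.60%.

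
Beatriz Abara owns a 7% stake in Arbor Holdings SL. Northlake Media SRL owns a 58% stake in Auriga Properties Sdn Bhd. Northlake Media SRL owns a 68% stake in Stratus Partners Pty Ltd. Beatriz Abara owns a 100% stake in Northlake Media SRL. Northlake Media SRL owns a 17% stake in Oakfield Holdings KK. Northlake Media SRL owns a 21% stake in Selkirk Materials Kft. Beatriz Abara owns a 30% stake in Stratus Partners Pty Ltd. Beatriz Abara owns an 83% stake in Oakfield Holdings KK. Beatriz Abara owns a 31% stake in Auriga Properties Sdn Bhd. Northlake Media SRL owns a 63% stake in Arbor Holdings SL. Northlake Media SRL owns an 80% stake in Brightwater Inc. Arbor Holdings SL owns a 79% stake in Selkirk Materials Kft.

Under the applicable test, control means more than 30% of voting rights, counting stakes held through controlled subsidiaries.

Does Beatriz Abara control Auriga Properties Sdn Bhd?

Yes

Beatriz holds 100% of Northlake, so Beatriz controls Northlake.
Northlake and Beatriz together hold 58% + 31% = 89% of Auriga, so Beatriz controls Auriga.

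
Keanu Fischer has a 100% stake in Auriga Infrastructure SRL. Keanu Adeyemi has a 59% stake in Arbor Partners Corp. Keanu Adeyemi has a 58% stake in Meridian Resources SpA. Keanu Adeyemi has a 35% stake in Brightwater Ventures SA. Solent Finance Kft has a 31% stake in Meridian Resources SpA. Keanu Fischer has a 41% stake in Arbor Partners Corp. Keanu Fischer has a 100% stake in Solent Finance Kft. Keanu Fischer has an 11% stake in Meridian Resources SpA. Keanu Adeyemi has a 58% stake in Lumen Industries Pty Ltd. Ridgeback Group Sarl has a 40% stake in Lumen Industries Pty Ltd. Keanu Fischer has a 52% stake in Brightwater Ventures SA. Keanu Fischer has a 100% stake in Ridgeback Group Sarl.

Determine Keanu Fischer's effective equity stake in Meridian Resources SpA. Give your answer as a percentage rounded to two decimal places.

42.00%

Keanu Fischer reaches Meridian along 2 paths.
Via Solent: 100% × 31% = 31%.
Direct stake: 11% = 11%.
Total: 31% + 11% = 42%.
Rounded: 42.00%.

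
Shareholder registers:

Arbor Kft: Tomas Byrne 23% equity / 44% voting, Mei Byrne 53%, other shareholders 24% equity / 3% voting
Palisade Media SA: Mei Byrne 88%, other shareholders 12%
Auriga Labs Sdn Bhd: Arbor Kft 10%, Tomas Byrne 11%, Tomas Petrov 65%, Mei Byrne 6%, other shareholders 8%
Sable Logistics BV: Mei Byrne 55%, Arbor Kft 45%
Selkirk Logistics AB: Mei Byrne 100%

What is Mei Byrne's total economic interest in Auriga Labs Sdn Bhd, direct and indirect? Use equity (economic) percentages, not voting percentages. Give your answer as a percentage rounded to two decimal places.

Mei reaches Auriga along 2 paths.
Via Arbor: 53% × 10% = 5.3%.
Direct stake: 6% = 6%.
Total: 5.3% + 6% = 11.3%.
Rounded: 11.30%.

11.30%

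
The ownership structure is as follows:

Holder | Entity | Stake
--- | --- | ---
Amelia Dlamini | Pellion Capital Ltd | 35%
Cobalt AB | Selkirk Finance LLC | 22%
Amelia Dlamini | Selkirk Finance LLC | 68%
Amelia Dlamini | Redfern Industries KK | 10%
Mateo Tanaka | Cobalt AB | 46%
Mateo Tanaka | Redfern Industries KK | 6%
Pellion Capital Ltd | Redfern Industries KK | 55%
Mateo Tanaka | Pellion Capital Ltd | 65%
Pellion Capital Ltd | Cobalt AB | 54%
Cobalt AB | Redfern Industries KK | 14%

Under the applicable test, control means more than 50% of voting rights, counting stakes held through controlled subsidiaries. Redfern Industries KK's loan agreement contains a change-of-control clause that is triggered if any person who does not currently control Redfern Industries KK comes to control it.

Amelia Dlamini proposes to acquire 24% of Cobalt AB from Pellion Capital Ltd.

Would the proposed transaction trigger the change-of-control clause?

The purchase adds only to Amelia's holdings (Pellion's stake shrinks), so Amelia is the only person who could newly come to control Redfern.
Amelia holds 68% of Selkirk, so Amelia controls Selkirk.
In Redfern, Amelia's side holds only 10%, not > 50%.
So before the transaction, Amelia does not control Redfern.
After the purchase, Amelia holds 24% of Cobalt directly, and Pellion's stake falls to 30%.
Amelia's side now holds 24% of Cobalt, not > 50%, so Amelia still does not control Cobalt.
After the transaction, Amelia's side holds 10% of Redfern, not > 50%, so Amelia still does not control Redfern.
No new person acquires control, so the clause is not triggered.

No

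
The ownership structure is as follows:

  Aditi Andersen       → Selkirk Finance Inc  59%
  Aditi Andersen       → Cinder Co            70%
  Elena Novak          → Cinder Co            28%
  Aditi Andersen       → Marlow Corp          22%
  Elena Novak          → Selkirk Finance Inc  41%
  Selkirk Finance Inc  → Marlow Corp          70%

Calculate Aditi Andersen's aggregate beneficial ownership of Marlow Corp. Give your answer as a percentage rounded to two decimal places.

Aditi reaches Marlow along 2 paths.
Via Selkirk: 59% × 70% = 41.3%.
Direct stake: 22% = 22%.
Total: 41.3% + 22% = 63.3%.
Rounded: 63.30%.

63.30%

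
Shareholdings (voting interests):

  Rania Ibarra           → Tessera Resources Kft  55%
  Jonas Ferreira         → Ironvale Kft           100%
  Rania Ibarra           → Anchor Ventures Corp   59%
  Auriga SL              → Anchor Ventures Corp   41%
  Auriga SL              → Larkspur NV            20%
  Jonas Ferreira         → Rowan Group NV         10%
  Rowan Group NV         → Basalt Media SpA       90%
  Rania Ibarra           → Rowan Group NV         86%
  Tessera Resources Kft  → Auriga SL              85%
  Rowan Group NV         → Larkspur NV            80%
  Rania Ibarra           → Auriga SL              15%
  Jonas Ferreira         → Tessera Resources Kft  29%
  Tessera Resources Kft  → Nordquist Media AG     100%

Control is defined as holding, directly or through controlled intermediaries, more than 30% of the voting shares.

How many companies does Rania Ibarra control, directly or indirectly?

7

Rania holds 86% of Rowan, so Rania controls Rowan.
Rania holds 55% of Tessera, so Rania controls Tessera.
Tessera holds 100% of Nordquist, so Rania controls Nordquist.
Rowan holds 90% of Basalt, so Rania controls Basalt.
Tessera and Rania together hold 85% + 15% = 100% of Auriga, so Rania controls Auriga.
Auriga and Rowan together hold 20% + 80% = 100% of Larkspur, so Rania controls Larkspur.
Rania and Auriga together hold 59% + 41% = 100% of Anchor, so Rania controls Anchor.
No other company's threshold is met.
Rania controls 7 companies.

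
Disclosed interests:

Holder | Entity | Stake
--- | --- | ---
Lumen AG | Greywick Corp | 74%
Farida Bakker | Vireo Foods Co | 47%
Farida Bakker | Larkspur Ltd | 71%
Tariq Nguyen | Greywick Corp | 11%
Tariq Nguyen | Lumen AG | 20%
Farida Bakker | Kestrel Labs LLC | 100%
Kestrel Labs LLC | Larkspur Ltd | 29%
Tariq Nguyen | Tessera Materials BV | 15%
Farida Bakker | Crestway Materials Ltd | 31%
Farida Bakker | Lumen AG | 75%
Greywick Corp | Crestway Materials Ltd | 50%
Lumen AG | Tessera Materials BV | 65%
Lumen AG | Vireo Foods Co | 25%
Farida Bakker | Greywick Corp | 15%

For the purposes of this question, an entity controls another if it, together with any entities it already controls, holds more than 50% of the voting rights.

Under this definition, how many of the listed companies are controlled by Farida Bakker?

7

Farida holds 75% of Lumen, so Farida controls Lumen.
Farida holds 100% of Kestrel, so Farida controls Kestrel.
Lumen and Farida together hold 74% + 15% = 89% of Greywick, so Farida controls Greywick.
Farida and Lumen together hold 47% + 25% = 72% of Vireo, so Farida controls Vireo.
Kestrel and Farida together hold 29% + 71% = 100% of Larkspur, so Farida controls Larkspur.
Greywick and Farida together hold 50% + 31% = 81% of Crestway, so Farida controls Crestway.
Lumen holds 65% of Tessera, so Farida controls Tessera.
Farida controls 7 companies.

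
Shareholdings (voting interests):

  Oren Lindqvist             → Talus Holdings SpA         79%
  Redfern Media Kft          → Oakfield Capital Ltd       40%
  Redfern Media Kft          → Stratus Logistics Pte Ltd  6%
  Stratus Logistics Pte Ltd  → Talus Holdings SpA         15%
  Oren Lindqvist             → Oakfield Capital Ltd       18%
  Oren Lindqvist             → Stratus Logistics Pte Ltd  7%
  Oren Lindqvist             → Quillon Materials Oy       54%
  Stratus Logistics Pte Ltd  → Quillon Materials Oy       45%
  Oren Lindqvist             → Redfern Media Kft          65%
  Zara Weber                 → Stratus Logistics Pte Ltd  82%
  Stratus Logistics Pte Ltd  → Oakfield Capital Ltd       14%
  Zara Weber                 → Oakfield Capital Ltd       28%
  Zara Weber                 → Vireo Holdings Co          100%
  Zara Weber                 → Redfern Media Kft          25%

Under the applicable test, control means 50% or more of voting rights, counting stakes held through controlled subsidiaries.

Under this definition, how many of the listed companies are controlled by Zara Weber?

2

Zara holds 100% of Vireo, so Zara controls Vireo.
Zara holds 82% of Stratus, so Zara controls Stratus.
No other company's threshold is met.
Zara controls 2 companies.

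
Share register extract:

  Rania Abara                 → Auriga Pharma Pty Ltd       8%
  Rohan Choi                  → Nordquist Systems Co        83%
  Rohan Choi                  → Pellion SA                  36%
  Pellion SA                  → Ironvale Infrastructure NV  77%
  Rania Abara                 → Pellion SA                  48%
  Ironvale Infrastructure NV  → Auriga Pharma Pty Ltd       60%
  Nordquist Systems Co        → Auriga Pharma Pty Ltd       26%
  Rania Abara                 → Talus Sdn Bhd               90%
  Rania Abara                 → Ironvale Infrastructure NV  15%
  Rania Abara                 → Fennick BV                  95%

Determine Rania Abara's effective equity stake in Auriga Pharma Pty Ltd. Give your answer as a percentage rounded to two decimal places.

Rania reaches Auriga along 3 paths.
Via Ironvale: 15% × 60% = 9%.
Via Pellion → Ironvale: 48% × 77% × 60% = 22.176%.
Direct stake: 8% = 8%.
Total: 9% + 22.176% + 8% = 39.176%.
Rounded: 39.18%.

39.18%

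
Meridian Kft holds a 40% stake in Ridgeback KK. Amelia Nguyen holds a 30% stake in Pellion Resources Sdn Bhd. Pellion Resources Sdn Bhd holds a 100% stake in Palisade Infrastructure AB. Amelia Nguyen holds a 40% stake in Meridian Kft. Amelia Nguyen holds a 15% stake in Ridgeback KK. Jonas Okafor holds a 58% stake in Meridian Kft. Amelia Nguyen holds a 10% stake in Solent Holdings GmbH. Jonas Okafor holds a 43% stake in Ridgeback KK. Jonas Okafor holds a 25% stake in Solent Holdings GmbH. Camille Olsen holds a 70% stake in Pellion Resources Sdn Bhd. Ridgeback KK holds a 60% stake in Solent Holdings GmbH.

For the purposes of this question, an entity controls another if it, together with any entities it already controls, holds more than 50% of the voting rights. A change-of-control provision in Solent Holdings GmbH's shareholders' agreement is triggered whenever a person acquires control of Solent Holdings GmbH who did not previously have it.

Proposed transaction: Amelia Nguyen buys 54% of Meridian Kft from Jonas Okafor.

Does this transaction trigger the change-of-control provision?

The purchase adds only to Amelia's holdings (Jonas's stake shrinks), so Amelia is the only person who could newly come to control Solent.
Amelia's largest direct stake is 40% in Meridian, which does not meet the threshold, so Amelia controls no company.
In Solent, Amelia's side holds only 10%, not > 50%.
So before the transaction, Amelia does not control Solent.
After the purchase, Amelia's direct stake in Meridian rises to 40% + 54% = 94%, and Jonas's stake falls to 4%.
Amelia holds 94% of Meridian, so Amelia controls Meridian.
Meridian and Amelia together hold 40% + 15% = 55% of Ridgeback, so Amelia controls Ridgeback.
Amelia and Ridgeback together hold 10% + 60% = 70% of Solent, so Amelia controls Solent.
Amelia did not control Solent before and does after, so the clause is triggered.

Yes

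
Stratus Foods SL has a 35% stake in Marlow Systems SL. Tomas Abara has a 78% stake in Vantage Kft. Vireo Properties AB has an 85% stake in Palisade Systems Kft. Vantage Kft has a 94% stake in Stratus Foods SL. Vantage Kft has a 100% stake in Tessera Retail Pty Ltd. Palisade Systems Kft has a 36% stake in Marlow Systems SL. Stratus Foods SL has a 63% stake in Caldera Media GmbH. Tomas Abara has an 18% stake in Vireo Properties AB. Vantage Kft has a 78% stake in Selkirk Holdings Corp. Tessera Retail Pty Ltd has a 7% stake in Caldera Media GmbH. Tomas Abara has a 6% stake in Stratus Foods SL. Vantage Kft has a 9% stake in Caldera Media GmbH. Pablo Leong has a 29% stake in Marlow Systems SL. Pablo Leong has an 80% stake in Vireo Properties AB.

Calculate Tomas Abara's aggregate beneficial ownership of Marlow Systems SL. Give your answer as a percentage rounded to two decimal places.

Tomas reaches Marlow along 3 paths.
Via Vireo → Palisade: 18% × 85% × 36% = 5.508%.
Via Stratus: 6% × 35% = 2.1%.
Via Vantage → Stratus: 78% × 94% × 35% = 25.662%.
Total: 5.508% + 2.1% + 25.662% = 33.27%.

33.27%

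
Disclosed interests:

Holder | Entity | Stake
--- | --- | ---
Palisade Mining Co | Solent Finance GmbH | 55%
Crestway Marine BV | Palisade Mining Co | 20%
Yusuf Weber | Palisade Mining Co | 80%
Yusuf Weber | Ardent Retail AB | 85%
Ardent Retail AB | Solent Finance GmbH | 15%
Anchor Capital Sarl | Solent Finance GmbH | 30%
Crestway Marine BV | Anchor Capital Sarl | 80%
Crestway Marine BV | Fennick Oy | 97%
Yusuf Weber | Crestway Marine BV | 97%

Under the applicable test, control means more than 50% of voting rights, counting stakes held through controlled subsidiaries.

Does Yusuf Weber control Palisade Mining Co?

Yes

Yusuf holds 97% of Crestway, so Yusuf controls Crestway.
Crestway and Yusuf together hold 20% + 80% = 100% of Palisade, so Yusuf controls Palisade.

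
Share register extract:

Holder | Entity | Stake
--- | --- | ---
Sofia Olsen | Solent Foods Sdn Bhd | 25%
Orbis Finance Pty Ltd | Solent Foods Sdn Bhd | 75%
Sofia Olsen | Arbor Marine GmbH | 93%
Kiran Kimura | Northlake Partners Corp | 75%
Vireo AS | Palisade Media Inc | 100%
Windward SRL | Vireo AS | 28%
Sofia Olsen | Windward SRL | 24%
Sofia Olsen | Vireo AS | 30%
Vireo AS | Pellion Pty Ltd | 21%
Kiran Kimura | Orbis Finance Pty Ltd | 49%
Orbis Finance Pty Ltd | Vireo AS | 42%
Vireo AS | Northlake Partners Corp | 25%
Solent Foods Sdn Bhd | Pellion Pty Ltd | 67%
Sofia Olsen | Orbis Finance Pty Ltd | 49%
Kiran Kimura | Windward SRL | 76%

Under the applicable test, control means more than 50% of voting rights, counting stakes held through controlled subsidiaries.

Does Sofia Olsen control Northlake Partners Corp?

Sofia holds 93% of Arbor, so Sofia controls Arbor.
Neither Sofia nor any entity Sofia controls holds any voting interest in Northlake.
So Sofia does not control Northlake.

No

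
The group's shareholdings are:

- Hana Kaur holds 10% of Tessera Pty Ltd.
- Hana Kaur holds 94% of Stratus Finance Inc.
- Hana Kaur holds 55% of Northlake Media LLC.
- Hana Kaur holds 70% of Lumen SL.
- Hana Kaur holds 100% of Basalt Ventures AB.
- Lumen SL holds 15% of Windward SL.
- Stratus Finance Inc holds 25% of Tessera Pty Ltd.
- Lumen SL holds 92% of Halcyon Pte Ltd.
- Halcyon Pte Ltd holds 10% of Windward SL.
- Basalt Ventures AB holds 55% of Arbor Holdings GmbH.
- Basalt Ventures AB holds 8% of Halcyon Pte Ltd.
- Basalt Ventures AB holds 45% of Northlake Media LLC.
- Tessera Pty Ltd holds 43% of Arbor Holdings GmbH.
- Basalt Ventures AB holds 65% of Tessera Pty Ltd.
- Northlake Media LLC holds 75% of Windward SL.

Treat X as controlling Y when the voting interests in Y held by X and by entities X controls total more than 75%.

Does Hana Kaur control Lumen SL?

Hana holds 100% of Basalt, so Hana controls Basalt.
Hana holds 94% of Stratus, so Hana controls Stratus.
Stratus and Hana and Basalt together hold 25% + 10% + 65% = 100% of Tessera, so Hana controls Tessera.
Basalt and Hana together hold 45% + 55% = 100% of Northlake, so Hana controls Northlake.
Tessera and Basalt together hold 43% + 55% = 98% of Arbor, so Hana controls Arbor.
In Lumen, Hana's side holds only 70%, not > 75%.
So Hana does not control Lumen.

No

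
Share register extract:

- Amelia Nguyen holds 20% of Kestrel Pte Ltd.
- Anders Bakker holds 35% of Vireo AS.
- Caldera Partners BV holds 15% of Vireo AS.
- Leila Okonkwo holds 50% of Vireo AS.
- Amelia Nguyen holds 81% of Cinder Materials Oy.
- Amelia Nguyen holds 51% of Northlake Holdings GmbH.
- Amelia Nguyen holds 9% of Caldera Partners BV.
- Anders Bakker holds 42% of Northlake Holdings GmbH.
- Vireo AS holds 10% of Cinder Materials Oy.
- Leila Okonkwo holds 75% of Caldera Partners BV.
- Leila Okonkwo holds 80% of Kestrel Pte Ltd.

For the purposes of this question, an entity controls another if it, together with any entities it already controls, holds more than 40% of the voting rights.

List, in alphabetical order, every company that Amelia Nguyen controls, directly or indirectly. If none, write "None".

Amelia holds 51% of Northlake, so Amelia controls Northlake.
Amelia holds 81% of Cinder, so Amelia controls Cinder.
No other company's threshold is met.

Cinder Materials Oy, Northlake Holdings GmbH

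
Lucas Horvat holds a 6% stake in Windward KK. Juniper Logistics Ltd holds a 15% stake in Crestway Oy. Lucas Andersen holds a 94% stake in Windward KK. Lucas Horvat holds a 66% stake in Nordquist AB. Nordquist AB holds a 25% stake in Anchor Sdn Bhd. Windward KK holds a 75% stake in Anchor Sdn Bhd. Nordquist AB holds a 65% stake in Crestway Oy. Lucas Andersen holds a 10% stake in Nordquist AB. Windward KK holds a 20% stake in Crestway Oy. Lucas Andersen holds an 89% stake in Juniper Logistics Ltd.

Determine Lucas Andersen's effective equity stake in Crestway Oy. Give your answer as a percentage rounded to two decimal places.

38.65%

Lucas Andersen reaches Crestway along 3 paths.
Via Windward: 94% × 20% = 18.8%.
Via Juniper: 89% × 15% = 13.35%.
Via Nordquist: 10% × 65% = 6.5%.
Total: 18.8% + 13.35% + 6.5% = 38.65%.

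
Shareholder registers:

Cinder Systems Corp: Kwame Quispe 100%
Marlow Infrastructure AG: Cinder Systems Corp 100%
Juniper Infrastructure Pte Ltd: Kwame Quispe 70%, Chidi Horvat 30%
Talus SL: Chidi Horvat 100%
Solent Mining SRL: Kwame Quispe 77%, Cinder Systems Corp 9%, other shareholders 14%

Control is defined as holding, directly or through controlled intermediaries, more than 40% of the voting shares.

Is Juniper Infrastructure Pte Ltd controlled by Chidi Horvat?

Chidi holds 100% of Talus, so Chidi controls Talus.
In Juniper, Chidi's side holds only 30%, not > 40%.
So Chidi does not control Juniper.

No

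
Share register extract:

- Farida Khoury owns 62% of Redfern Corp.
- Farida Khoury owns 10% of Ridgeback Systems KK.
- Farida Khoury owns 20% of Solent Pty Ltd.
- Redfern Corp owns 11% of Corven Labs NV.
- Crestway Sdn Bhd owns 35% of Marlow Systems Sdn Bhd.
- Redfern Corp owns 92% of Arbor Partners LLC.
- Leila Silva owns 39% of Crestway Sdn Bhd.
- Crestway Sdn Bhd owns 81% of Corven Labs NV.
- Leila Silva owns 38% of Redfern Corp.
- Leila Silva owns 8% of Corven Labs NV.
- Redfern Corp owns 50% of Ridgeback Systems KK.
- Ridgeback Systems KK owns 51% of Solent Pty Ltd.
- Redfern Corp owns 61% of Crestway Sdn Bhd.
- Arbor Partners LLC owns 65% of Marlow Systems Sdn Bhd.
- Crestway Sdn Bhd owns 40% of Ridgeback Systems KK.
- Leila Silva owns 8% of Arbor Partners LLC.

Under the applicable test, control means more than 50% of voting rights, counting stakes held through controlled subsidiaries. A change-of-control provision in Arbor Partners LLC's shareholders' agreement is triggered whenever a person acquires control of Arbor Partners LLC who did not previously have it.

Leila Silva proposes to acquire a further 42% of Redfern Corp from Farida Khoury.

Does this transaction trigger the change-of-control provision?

The purchase adds only to Leila's holdings (Farida's stake shrinks), so Leila is the only person who could newly come to control Arbor.
Leila's largest direct stake is 39% in Crestway, which does not meet the threshold, so Leila controls no company.
In Arbor, Leila's side holds only 8%, not > 50%.
So before the transaction, Leila does not control Arbor.
After the purchase, Leila's direct stake in Redfern rises to 38% + 42% = 80%, and Farida's stake falls to 20%.
Leila holds 80% of Redfern, so Leila controls Redfern.
Redfern and Leila together hold 92% + 8% = 100% of Arbor, so Leila controls Arbor.
Leila did not control Arbor before and does after, so the clause is triggered.

Yes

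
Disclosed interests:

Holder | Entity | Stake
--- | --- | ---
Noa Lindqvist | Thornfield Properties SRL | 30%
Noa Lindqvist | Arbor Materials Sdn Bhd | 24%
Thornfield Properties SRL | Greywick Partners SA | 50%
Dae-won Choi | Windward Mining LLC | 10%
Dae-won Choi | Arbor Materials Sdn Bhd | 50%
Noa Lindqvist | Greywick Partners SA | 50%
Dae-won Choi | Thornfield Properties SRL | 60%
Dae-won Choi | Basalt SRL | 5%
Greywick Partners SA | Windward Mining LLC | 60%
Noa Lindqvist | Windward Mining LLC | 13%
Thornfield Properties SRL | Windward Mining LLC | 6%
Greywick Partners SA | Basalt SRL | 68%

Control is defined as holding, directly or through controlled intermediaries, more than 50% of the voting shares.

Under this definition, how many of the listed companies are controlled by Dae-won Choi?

Dae-won holds 60% of Thornfield, so Dae-won controls Thornfield.
No other company's threshold is met.
Dae-won controls 1 company.

1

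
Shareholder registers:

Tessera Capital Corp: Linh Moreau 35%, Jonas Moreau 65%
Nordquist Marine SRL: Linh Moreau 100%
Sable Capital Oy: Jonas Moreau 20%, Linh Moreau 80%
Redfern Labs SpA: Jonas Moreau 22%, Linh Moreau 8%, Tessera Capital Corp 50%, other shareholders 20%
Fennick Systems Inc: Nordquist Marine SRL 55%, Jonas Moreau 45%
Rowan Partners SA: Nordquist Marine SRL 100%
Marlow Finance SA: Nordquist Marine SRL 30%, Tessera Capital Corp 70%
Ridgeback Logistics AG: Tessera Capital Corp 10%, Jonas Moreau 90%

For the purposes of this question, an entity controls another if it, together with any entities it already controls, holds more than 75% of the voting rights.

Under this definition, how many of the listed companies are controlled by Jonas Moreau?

Jonas holds 90% of Ridgeback, so Jonas controls Ridgeback.
No other company's threshold is met.
Jonas controls 1 company.

1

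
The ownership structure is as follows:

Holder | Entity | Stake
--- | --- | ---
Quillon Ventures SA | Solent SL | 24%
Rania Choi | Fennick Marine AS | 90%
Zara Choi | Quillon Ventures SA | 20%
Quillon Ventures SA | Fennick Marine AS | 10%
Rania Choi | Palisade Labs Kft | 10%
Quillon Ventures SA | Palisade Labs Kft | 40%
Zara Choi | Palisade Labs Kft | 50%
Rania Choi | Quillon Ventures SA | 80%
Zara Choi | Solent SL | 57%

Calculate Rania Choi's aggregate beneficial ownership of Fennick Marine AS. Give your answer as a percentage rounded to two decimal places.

Rania reaches Fennick along 2 paths.
Via Quillon: 80% × 10% = 8%.
Direct stake: 90% = 90%.
Total: 8% + 90% = 98%.
Rounded: 98.00%.

98.00%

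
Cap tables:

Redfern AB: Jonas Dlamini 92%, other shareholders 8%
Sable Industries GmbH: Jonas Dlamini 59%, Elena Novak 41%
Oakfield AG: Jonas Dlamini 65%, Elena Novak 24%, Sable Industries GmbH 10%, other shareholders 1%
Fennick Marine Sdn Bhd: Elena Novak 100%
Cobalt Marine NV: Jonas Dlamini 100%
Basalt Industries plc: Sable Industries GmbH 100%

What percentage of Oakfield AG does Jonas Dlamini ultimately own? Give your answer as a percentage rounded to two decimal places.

Jonas reaches Oakfield along 2 paths.
Direct stake: 65% = 65%.
Via Sable: 59% × 10% = 5.9%.
Total: 65% + 5.9% = 70.9%.
Rounded: 70.90%.

70.90%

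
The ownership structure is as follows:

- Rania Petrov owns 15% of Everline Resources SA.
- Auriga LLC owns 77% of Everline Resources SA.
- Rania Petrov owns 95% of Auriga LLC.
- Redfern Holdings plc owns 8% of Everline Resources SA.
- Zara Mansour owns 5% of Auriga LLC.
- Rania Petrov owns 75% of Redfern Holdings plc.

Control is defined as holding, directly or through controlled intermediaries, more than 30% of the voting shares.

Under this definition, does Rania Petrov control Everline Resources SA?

Rania holds 95% of Auriga, so Rania controls Auriga.
Rania holds 75% of Redfern, so Rania controls Redfern.
Rania and Redfern and Auriga together hold 15% + 8% + 77% = 100% of Everline, so Rania controls Everline.

Yes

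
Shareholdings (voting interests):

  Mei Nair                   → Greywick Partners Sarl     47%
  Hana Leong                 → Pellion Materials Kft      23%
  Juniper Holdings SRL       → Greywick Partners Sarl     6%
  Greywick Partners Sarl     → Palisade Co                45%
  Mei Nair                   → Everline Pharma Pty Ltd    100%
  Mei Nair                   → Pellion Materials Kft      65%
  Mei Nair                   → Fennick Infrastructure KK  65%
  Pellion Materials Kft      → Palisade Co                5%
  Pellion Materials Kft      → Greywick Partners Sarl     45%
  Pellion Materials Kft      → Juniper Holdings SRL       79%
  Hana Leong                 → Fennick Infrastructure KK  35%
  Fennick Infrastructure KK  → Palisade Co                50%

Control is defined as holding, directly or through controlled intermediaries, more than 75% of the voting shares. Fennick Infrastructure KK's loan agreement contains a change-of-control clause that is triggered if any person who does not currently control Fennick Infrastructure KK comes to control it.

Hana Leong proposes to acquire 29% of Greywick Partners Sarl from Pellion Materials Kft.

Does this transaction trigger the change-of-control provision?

The purchase adds only to Hana's holdings (Pellion's stake shrinks), so Hana is the only person who could newly come to control Fennick.
Hana's largest direct stake is 35% in Fennick, which does not meet the threshold, so Hana controls no company.
In Fennick, Hana's side holds only 35%, not > 75%.
So before the transaction, Hana does not control Fennick.
After the purchase, Hana holds 29% of Greywick directly, and Pellion's stake falls to 16%.
Hana's side now holds 29% of Greywick, not > 75%, so Hana still does not control Greywick.
After the transaction, Hana's side holds 35% of Fennick, not > 75%, so Hana still does not control Fennick.
No new person acquires control, so the clause is not triggered.

No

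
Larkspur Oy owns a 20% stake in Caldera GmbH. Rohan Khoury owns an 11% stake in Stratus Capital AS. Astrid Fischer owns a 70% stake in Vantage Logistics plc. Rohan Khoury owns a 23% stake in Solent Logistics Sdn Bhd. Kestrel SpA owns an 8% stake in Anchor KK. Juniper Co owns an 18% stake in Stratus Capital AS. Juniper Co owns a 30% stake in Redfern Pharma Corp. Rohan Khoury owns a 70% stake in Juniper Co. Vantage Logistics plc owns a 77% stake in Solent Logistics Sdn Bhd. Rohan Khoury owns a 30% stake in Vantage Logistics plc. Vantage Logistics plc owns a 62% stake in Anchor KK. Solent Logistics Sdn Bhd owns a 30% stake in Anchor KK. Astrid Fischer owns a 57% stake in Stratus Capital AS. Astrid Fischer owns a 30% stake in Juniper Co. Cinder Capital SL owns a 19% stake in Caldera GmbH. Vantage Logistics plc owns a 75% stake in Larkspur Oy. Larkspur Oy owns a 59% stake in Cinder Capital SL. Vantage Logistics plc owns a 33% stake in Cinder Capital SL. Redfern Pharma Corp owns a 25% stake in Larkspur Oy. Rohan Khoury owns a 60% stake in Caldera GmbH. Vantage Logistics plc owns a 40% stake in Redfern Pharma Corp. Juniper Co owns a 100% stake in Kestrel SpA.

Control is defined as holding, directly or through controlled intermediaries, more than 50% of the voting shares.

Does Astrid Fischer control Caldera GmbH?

No

Astrid holds 70% of Vantage, so Astrid controls Vantage.
Astrid holds 57% of Stratus, so Astrid controls Stratus.
Vantage holds 75% of Larkspur, so Astrid controls Larkspur.
Vantage holds 77% of Solent, so Astrid controls Solent.
Larkspur and Vantage together hold 59% + 33% = 92% of Cinder, so Astrid controls Cinder.
Vantage and Solent together hold 62% + 30% = 92% of Anchor, so Astrid controls Anchor.
In Caldera, Astrid's side holds only 20% + 19% = 39%, not > 50%.
So Astrid does not control Caldera.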